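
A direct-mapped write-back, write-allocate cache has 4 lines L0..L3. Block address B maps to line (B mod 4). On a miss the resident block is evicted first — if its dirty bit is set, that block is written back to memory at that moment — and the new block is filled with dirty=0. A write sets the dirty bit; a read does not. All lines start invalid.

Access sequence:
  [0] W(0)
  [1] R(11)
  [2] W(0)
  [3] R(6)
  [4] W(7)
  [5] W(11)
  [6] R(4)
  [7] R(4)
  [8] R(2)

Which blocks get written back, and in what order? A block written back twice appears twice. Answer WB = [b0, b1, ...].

  0 | W B0 → L0 miss [D]
  1 | R B11 → L3 miss [-]
  2 | W B0 → L0 hit [D]
  3 | R B6 → L2 miss [-]
  4 | W B7 → L3 miss [D]
  5 | W B11 → L3 miss wb→B7 [D]
  6 | R B4 → L0 miss wb→B0 [-]
  7 | R B4 → L0 hit [-]
  8 | R B2 → L2 miss [-]

WB = [7, 0]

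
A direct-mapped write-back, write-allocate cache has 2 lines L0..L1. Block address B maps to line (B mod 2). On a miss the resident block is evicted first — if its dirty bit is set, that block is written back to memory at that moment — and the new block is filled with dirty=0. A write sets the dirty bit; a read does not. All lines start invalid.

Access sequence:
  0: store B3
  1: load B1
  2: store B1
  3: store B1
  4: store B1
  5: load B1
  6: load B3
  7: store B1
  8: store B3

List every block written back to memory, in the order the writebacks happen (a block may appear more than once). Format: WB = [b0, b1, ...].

WB = [3, 1, 1]

0: W B3 → L1 miss [D]
1: R B1 → L1 miss wb→B3 [-]
2: W B1 → L1 hit [D]
3: W B1 → L1 hit [D]
4: W B1 → L1 hit [D]
5: R B1 → L1 hit [D]
6: R B3 → L1 miss wb→B1 [-]
7: W B1 → L1 miss [D]
8: W B3 → L1 miss wb→B1 [D]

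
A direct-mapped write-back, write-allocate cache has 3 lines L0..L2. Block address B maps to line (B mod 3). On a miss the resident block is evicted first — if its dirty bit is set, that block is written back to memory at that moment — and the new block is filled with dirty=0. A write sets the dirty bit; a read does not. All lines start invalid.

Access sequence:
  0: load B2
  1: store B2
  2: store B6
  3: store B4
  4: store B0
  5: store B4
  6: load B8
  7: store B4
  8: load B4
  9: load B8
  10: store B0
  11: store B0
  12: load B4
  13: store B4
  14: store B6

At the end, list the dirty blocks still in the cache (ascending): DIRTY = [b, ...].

0: R B2 -> L2 miss  d=-]
1: W B2 -> L2 hit  d=D]
2: W B6 -> L0 miss  d=D]
3: W B4 -> L1 miss  d=D]
4: W B0 -> L0 miss wb->B6  d=D]
5: W B4 -> L1 hit  d=D]
6: R B8 -> L2 miss wb->B2  d=-]
7: W B4 -> L1 hit  d=D]
8: R B4 -> L1 hit  d=D]
9: R B8 -> L2 hit  d=-]
10: W B0 -> L0 hit  d=D]
11: W B0 -> L0 hit  d=D]
12: R B4 -> L1 hit  d=D]
13: W B4 -> L1 hit  d=D]
14: W B6 -> L0 miss wb->B0  d=D]

DIRTY = [4, 6]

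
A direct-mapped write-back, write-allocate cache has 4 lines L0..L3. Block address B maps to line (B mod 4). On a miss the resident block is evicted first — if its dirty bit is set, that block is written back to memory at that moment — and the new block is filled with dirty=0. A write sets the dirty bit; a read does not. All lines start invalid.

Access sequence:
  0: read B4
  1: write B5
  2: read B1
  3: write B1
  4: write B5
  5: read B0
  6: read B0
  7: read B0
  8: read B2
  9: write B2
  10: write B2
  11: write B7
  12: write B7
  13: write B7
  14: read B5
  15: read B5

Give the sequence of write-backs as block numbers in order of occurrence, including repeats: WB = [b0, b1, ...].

0: R B4 → L0 miss [-]
1: W B5 → L1 miss [D]
2: R B1 → L1 miss wb→B5 [-]
3: W B1 → L1 hit [D]
4: W B5 → L1 miss wb→B1 [D]
5: R B0 → L0 miss [-]
6: R B0 → L0 hit [-]
7: R B0 → L0 hit [-]
8: R B2 → L2 miss [-]
9: W B2 → L2 hit [D]
10: W B2 → L2 hit [D]
11: W B7 → L3 miss [D]
12: W B7 → L3 hit [D]
13: W B7 → L3 hit [D]
14: R B5 → L1 hit [D]
15: R B5 → L1 hit [D]

WB = [5, 1]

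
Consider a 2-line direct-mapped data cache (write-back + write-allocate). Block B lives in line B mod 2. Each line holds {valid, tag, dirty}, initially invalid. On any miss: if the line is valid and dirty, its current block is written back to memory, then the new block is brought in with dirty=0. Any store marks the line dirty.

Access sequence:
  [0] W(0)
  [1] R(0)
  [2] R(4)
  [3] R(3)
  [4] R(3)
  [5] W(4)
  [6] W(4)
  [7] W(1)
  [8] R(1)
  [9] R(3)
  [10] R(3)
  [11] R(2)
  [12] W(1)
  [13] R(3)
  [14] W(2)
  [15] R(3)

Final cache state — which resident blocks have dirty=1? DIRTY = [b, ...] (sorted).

DIRTY = [2]

  0 | W B0 → L0 miss [D]
  1 | R B0 → L0 hit [D]
  2 | R B4 → L0 miss wb→B0 [-]
  3 | R B3 → L1 miss [-]
  4 | R B3 → L1 hit [-]
  5 | W B4 → L0 hit [D]
  6 | W B4 → L0 hit [D]
  7 | W B1 → L1 miss [D]
  8 | R B1 → L1 hit [D]
  9 | R B3 → L1 miss wb→B1 [-]
  10 | R B3 → L1 hit [-]
  11 | R B2 → L0 miss wb→B4 [-]
  12 | W B1 → L1 miss [D]
  13 | R B3 → L1 miss wb→B1 [-]
  14 | W B2 → L0 hit [D]
  15 | R B3 → L1 hit [-]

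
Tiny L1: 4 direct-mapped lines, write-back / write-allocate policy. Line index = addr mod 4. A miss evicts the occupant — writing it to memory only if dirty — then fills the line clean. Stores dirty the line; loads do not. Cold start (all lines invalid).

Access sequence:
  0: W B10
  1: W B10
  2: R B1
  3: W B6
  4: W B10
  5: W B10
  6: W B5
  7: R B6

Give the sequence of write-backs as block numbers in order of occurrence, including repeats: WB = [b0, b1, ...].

0: W B10 -> L2 miss  d=D]
1: W B10 -> L2 hit  d=D]
2: R B1 -> L1 miss  d=-]
3: W B6 -> L2 miss wb->B10  d=D]
4: W B10 -> L2 miss wb->B6  d=D]
5: W B10 -> L2 hit  d=D]
6: W B5 -> L1 miss  d=D]
7: R B6 -> L2 miss wb->B10  d=-]

WB = [10, 6, 10]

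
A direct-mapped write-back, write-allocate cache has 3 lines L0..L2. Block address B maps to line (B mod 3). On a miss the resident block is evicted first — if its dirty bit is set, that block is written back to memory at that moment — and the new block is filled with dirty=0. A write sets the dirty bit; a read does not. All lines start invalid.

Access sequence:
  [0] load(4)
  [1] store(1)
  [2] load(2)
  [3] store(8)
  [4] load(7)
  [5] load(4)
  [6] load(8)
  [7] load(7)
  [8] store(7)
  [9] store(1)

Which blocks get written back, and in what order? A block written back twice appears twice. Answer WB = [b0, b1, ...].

WB = [1, 7]

0: R B4 -> L1 miss  d=-]
1: W B1 -> L1 miss  d=D]
2: R B2 -> L2 miss  d=-]
3: W B8 -> L2 miss  d=D]
4: R B7 -> L1 miss wb->B1  d=-]
5: R B4 -> L1 miss  d=-]
6: R B8 -> L2 hit  d=D]
7: R B7 -> L1 miss  d=-]
8: W B7 -> L1 hit  d=D]
9: W B1 -> L1 miss wb->B7  d=D]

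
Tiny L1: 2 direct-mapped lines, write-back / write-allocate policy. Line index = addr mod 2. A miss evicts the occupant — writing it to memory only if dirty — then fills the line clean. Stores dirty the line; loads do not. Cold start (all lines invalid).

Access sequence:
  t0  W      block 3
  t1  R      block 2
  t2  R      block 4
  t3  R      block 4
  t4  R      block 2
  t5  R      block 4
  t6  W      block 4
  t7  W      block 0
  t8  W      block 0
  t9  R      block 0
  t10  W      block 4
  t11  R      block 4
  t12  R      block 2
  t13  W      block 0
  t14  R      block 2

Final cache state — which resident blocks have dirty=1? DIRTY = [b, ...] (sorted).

  0 | W B3 → L1 miss [D]
  1 | R B2 → L0 miss [-]
  2 | R B4 → L0 miss [-]
  3 | R B4 → L0 hit [-]
  4 | R B2 → L0 miss [-]
  5 | R B4 → L0 miss [-]
  6 | W B4 → L0 hit [D]
  7 | W B0 → L0 miss wb→B4 [D]
  8 | W B0 → L0 hit [D]
  9 | R B0 → L0 hit [D]
  10 | W B4 → L0 miss wb→B0 [D]
  11 | R B4 → L0 hit [D]
  12 | R B2 → L0 miss wb→B4 [-]
  13 | W B0 → L0 miss [D]
  14 | R B2 → L0 miss wb→B0 [-]

DIRTY = [3]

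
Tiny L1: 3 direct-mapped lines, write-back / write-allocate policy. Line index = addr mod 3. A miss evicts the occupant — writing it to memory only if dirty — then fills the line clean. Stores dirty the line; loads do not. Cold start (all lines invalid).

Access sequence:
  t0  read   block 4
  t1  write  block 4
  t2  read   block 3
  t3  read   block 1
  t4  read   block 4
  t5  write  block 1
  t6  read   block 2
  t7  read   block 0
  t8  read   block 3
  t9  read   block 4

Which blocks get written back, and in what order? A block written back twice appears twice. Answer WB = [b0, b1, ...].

WB = [4, 1]

  0 | R B4 → L1 miss [-]
  1 | W B4 → L1 hit [D]
  2 | R B3 → L0 miss [-]
  3 | R B1 → L1 miss wb→B4 [-]
  4 | R B4 → L1 miss [-]
  5 | W B1 → L1 miss [D]
  6 | R B2 → L2 miss [-]
  7 | R B0 → L0 miss [-]
  8 | R B3 → L0 miss [-]
  9 | R B4 → L1 miss wb→B1 [-]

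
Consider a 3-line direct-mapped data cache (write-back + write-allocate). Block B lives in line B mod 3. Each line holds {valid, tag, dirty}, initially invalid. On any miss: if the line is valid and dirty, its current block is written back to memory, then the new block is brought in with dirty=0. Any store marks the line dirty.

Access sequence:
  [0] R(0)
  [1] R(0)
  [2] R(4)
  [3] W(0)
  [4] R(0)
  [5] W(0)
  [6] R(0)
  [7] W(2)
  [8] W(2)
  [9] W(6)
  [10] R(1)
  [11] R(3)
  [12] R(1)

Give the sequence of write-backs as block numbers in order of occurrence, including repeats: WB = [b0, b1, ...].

0: R B0 -> L0 miss  d=-]
1: R B0 -> L0 hit  d=-]
2: R B4 -> L1 miss  d=-]
3: W B0 -> L0 hit  d=D]
4: R B0 -> L0 hit  d=D]
5: W B0 -> L0 hit  d=D]
6: R B0 -> L0 hit  d=D]
7: W B2 -> L2 miss  d=D]
8: W B2 -> L2 hit  d=D]
9: W B6 -> L0 miss wb->B0  d=D]
10: R B1 -> L1 miss  d=-]
11: R B3 -> L0 miss wb->B6  d=-]
12: R B1 -> L1 hit  d=-]

WB = [0, 6]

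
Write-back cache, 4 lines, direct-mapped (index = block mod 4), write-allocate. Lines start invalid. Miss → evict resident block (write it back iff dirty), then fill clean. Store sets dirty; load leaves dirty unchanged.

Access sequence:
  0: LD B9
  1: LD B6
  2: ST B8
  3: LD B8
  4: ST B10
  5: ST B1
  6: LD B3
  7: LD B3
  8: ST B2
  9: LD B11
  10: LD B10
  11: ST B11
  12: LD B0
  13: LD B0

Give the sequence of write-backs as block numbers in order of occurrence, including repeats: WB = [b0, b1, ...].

  0 | R B9 → L1 miss [-]
  1 | R B6 → L2 miss [-]
  2 | W B8 → L0 miss [D]
  3 | R B8 → L0 hit [D]
  4 | W B10 → L2 miss [D]
  5 | W B1 → L1 miss [D]
  6 | R B3 → L3 miss [-]
  7 | R B3 → L3 hit [-]
  8 | W B2 → L2 miss wb→B10 [D]
  9 | R B11 → L3 miss [-]
  10 | R B10 → L2 miss wb→B2 [-]
  11 | W B11 → L3 hit [D]
  12 | R B0 → L0 miss wb→B8 [-]
  13 | R B0 → L0 hit [-]

WB = [10, 2, 8]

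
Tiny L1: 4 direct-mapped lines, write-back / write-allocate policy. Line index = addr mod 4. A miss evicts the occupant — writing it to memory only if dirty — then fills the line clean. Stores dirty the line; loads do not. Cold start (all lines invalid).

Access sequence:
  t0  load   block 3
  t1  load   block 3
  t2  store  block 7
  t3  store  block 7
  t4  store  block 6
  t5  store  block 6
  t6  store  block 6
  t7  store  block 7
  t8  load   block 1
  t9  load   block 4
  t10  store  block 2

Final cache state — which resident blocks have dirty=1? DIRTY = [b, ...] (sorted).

DIRTY = [2, 7]

0: R B3 -> L3 miss  d=-]
1: R B3 -> L3 hit  d=-]
2: W B7 -> L3 miss  d=D]
3: W B7 -> L3 hit  d=D]
4: W B6 -> L2 miss  d=D]
5: W B6 -> L2 hit  d=D]
6: W B6 -> L2 hit  d=D]
7: W B7 -> L3 hit  d=D]
8: R B1 -> L1 miss  d=-]
9: R B4 -> L0 miss  d=-]
10: W B2 -> L2 miss wb->B6  d=D]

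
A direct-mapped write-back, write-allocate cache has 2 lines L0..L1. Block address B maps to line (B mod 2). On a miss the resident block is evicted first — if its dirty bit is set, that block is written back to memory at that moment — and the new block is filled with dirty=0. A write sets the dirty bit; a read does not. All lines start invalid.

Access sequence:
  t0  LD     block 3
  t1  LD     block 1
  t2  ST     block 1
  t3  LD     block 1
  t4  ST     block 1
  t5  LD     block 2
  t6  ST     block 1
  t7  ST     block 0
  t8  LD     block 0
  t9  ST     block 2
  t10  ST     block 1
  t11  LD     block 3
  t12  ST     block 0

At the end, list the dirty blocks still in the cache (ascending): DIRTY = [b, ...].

DIRTY = [0]

  0 | R B3 → L1 miss [-]
  1 | R B1 → L1 miss [-]
  2 | W B1 → L1 hit [D]
  3 | R B1 → L1 hit [D]
  4 | W B1 → L1 hit [D]
  5 | R B2 → L0 miss [-]
  6 | W B1 → L1 hit [D]
  7 | W B0 → L0 miss [D]
  8 | R B0 → L0 hit [D]
  9 | W B2 → L0 miss wb→B0 [D]
  10 | W B1 → L1 hit [D]
  11 | R B3 → L1 miss wb→B1 [-]
  12 | W B0 → L0 miss wb→B2 [D]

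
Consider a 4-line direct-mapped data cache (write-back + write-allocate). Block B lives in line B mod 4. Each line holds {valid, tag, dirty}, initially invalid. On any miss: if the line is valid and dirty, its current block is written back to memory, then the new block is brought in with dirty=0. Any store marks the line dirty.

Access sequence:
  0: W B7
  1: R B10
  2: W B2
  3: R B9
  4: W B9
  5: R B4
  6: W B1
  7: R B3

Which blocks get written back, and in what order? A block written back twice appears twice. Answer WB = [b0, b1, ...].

0: W B7 → L3 miss [D]
1: R B10 → L2 miss [-]
2: W B2 → L2 miss [D]
3: R B9 → L1 miss [-]
4: W B9 → L1 hit [D]
5: R B4 → L0 miss [-]
6: W B1 → L1 miss wb→B9 [D]
7: R B3 → L3 miss wb→B7 [-]

WB = [9, 7]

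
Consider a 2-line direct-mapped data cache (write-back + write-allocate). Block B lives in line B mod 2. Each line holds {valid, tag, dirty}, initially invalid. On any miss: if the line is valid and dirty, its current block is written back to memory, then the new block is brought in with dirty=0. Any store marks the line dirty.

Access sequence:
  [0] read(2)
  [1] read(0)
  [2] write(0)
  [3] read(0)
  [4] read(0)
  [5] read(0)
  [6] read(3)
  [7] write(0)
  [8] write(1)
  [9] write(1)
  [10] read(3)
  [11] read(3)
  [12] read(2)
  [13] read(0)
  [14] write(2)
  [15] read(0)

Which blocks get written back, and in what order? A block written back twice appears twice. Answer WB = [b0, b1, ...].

0: R B2 → L0 miss [-]
1: R B0 → L0 miss [-]
2: W B0 → L0 hit [D]
3: R B0 → L0 hit [D]
4: R B0 → L0 hit [D]
5: R B0 → L0 hit [D]
6: R B3 → L1 miss [-]
7: W B0 → L0 hit [D]
8: W B1 → L1 miss [D]
9: W B1 → L1 hit [D]
10: R B3 → L1 miss wb→B1 [-]
11: R B3 → L1 hit [-]
12: R B2 → L0 miss wb→B0 [-]
13: R B0 → L0 miss [-]
14: W B2 → L0 miss [D]
15: R B0 → L0 miss wb→B2 [-]

WB = [1, 0, 2]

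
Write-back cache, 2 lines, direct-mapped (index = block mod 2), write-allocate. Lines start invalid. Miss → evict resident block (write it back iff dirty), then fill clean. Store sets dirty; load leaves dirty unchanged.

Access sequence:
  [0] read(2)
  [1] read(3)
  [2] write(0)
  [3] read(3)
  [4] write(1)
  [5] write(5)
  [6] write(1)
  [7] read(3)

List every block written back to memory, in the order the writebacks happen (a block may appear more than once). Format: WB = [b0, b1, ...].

  0 | R B2 → L0 miss [-]
  1 | R B3 → L1 miss [-]
  2 | W B0 → L0 miss [D]
  3 | R B3 → L1 hit [-]
  4 | W B1 → L1 miss [D]
  5 | W B5 → L1 miss wb→B1 [D]
  6 | W B1 → L1 miss wb→B5 [D]
  7 | R B3 → L1 miss wb→B1 [-]

WB = [1, 5, 1]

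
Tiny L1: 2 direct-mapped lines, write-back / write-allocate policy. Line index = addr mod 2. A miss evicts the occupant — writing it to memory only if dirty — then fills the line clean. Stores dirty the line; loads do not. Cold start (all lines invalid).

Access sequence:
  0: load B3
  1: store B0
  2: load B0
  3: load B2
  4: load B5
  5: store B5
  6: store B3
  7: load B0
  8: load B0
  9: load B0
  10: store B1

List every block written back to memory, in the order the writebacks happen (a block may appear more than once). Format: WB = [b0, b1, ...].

WB = [0, 5, 3]

0: R B3 -> L1 miss  d=-]
1: W B0 -> L0 miss  d=D]
2: R B0 -> L0 hit  d=D]
3: R B2 -> L0 miss wb->B0  d=-]
4: R B5 -> L1 miss  d=-]
5: W B5 -> L1 hit  d=D]
6: W B3 -> L1 miss wb->B5  d=D]
7: R B0 -> L0 miss  d=-]
8: R B0 -> L0 hit  d=-]
9: R B0 -> L0 hit  d=-]
10: W B1 -> L1 miss wb->B3  d=D]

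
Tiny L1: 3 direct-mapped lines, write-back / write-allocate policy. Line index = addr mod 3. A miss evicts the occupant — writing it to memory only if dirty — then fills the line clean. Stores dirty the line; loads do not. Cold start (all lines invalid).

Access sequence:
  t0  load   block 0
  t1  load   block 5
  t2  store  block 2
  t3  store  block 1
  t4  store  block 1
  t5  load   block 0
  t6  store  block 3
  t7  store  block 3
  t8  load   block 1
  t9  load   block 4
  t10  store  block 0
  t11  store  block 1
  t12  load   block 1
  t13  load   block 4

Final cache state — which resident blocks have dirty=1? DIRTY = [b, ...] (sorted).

  0 | R B0 → L0 miss [-]
  1 | R B5 → L2 miss [-]
  2 | W B2 → L2 miss [D]
  3 | W B1 → L1 miss [D]
  4 | W B1 → L1 hit [D]
  5 | R B0 → L0 hit [-]
  6 | W B3 → L0 miss [D]
  7 | W B3 → L0 hit [D]
  8 | R B1 → L1 hit [D]
  9 | R B4 → L1 miss wb→B1 [-]
  10 | W B0 → L0 miss wb→B3 [D]
  11 | W B1 → L1 miss [D]
  12 | R B1 → L1 hit [D]
  13 | R B4 → L1 miss wb→B1 [-]

DIRTY = [0, 2]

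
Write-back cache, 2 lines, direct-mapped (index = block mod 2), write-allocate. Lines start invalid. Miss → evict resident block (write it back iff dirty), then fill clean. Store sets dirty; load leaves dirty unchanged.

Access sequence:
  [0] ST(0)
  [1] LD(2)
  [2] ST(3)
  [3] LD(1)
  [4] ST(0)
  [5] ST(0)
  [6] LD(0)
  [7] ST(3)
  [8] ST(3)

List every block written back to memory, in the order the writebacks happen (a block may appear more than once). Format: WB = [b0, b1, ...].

WB = [0, 3]

0: W B0 -> L0 miss  d=D]
1: R B2 -> L0 miss wb->B0  d=-]
2: W B3 -> L1 miss  d=D]
3: R B1 -> L1 miss wb->B3  d=-]
4: W B0 -> L0 miss  d=D]
5: W B0 -> L0 hit  d=D]
6: R B0 -> L0 hit  d=D]
7: W B3 -> L1 miss  d=D]
8: W B3 -> L1 hit  d=D]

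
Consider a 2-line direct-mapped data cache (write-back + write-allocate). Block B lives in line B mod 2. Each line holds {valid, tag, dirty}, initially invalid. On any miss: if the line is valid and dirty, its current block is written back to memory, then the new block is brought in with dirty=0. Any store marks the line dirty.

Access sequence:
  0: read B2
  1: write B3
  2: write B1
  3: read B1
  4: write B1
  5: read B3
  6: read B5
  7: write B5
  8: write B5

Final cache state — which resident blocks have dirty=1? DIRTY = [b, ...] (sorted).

  0 | R B2 → L0 miss [-]
  1 | W B3 → L1 miss [D]
  2 | W B1 → L1 miss wb→B3 [D]
  3 | R B1 → L1 hit [D]
  4 | W B1 → L1 hit [D]
  5 | R B3 → L1 miss wb→B1 [-]
  6 | R B5 → L1 miss [-]
  7 | W B5 → L1 hit [D]
  8 | W B5 → L1 hit [D]

DIRTY = [5]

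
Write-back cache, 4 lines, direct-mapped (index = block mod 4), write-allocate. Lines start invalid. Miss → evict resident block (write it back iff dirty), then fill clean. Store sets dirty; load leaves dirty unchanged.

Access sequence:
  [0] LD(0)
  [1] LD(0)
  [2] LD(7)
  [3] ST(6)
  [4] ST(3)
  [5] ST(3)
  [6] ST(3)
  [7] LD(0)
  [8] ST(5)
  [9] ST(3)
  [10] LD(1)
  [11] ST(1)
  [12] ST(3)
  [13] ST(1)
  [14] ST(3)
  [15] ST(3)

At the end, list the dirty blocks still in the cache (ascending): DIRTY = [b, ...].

0: R B0 -> L0 miss  d=-]
1: R B0 -> L0 hit  d=-]
2: R B7 -> L3 miss  d=-]
3: W B6 -> L2 miss  d=D]
4: W B3 -> L3 miss  d=D]
5: W B3 -> L3 hit  d=D]
6: W B3 -> L3 hit  d=D]
7: R B0 -> L0 hit  d=-]
8: W B5 -> L1 miss  d=D]
9: W B3 -> L3 hit  d=D]
10: R B1 -> L1 miss wb->B5  d=-]
11: W B1 -> L1 hit  d=D]
12: W B3 -> L3 hit  d=D]
13: W B1 -> L1 hit  d=D]
14: W B3 -> L3 hit  d=D]
15: W B3 -> L3 hit  d=D]

DIRTY = [1, 3, 6]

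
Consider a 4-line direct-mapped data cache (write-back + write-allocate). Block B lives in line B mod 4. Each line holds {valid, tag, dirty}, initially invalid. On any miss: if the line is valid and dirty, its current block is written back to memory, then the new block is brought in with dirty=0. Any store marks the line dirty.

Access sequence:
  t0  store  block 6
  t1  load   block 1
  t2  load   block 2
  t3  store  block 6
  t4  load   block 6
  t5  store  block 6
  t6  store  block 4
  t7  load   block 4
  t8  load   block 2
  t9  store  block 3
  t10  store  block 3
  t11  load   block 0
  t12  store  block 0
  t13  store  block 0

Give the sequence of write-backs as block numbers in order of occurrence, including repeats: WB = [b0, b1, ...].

WB = [6, 6, 4]

0: W B6 → L2 miss [D]
1: R B1 → L1 miss [-]
2: R B2 → L2 miss wb→B6 [-]
3: W B6 → L2 miss [D]
4: R B6 → L2 hit [D]
5: W B6 → L2 hit [D]
6: W B4 → L0 miss [D]
7: R B4 → L0 hit [D]
8: R B2 → L2 miss wb→B6 [-]
9: W B3 → L3 miss [D]
10: W B3 → L3 hit [D]
11: R B0 → L0 miss wb→B4 [-]
12: W B0 → L0 hit [D]
13: W B0 → L0 hit [D]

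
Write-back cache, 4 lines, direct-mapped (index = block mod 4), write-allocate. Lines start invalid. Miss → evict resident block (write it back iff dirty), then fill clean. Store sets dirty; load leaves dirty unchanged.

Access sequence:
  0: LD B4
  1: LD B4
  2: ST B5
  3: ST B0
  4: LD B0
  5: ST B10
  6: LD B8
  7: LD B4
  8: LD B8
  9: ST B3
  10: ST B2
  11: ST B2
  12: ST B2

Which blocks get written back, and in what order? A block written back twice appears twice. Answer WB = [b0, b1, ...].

WB = [0, 10]

0: R B4 → L0 miss [-]
1: R B4 → L0 hit [-]
2: W B5 → L1 miss [D]
3: W B0 → L0 miss [D]
4: R B0 → L0 hit [D]
5: W B10 → L2 miss [D]
6: R B8 → L0 miss wb→B0 [-]
7: R B4 → L0 miss [-]
8: R B8 → L0 miss [-]
9: W B3 → L3 miss [D]
10: W B2 → L2 miss wb→B10 [D]
11: W B2 → L2 hit [D]
12: W B2 → L2 hit [D]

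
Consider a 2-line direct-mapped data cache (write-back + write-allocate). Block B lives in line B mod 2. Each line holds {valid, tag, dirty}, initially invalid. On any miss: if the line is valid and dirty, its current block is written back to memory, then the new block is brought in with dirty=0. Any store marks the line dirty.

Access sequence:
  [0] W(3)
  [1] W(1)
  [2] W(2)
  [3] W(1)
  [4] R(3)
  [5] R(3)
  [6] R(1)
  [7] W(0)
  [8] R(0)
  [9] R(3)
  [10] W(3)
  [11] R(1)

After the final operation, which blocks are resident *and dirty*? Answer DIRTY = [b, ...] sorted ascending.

0: W B3 → L1 miss [D]
1: W B1 → L1 miss wb→B3 [D]
2: W B2 → L0 miss [D]
3: W B1 → L1 hit [D]
4: R B3 → L1 miss wb→B1 [-]
5: R B3 → L1 hit [-]
6: R B1 → L1 miss [-]
7: W B0 → L0 miss wb→B2 [D]
8: R B0 → L0 hit [D]
9: R B3 → L1 miss [-]
10: W B3 → L1 hit [D]
11: R B1 → L1 miss wb→B3 [-]

DIRTY = [0]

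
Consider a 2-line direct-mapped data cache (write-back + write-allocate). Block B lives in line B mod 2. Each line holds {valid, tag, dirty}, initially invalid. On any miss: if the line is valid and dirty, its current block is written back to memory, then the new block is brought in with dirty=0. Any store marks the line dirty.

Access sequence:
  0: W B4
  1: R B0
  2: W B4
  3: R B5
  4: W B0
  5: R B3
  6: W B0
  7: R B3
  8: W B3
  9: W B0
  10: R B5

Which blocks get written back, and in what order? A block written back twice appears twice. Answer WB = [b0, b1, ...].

0: W B4 → L0 miss [D]
1: R B0 → L0 miss wb→B4 [-]
2: W B4 → L0 miss [D]
3: R B5 → L1 miss [-]
4: W B0 → L0 miss wb→B4 [D]
5: R B3 → L1 miss [-]
6: W B0 → L0 hit [D]
7: R B3 → L1 hit [-]
8: W B3 → L1 hit [D]
9: W B0 → L0 hit [D]
10: R B5 → L1 miss wb→B3 [-]

WB = [4, 4, 3]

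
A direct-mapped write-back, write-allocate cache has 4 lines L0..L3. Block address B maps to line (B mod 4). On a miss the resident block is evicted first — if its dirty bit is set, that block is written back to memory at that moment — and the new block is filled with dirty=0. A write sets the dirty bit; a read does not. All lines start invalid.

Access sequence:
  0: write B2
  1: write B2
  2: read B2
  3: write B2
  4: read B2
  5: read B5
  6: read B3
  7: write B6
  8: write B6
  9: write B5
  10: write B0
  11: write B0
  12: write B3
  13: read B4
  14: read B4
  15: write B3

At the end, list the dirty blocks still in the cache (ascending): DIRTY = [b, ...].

DIRTY = [3, 5, 6]

  0 | W B2 → L2 miss [D]
  1 | W B2 → L2 hit [D]
  2 | R B2 → L2 hit [D]
  3 | W B2 → L2 hit [D]
  4 | R B2 → L2 hit [D]
  5 | R B5 → L1 miss [-]
  6 | R B3 → L3 miss [-]
  7 | W B6 → L2 miss wb→B2 [D]
  8 | W B6 → L2 hit [D]
  9 | W B5 → L1 hit [D]
  10 | W B0 → L0 miss [D]
  11 | W B0 → L0 hit [D]
  12 | W B3 → L3 hit [D]
  13 | R B4 → L0 miss wb→B0 [-]
  14 | R B4 → L0 hit [-]
  15 | W B3 → L3 hit [D]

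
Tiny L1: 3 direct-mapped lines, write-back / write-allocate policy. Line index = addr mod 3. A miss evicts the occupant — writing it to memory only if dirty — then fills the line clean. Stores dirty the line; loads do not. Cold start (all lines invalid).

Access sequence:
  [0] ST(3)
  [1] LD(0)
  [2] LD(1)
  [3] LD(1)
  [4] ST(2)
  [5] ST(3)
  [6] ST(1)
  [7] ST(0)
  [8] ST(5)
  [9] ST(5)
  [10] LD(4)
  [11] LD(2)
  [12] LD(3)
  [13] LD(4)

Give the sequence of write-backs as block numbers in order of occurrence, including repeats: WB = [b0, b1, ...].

WB = [3, 3, 2, 1, 5, 0]

0: W B3 → L0 miss [D]
1: R B0 → L0 miss wb→B3 [-]
2: R B1 → L1 miss [-]
3: R B1 → L1 hit [-]
4: W B2 → L2 miss [D]
5: W B3 → L0 miss [D]
6: W B1 → L1 hit [D]
7: W B0 → L0 miss wb→B3 [D]
8: W B5 → L2 miss wb→B2 [D]
9: W B5 → L2 hit [D]
10: R B4 → L1 miss wb→B1 [-]
11: R B2 → L2 miss wb→B5 [-]
12: R B3 → L0 miss wb→B0 [-]
13: R B4 → L1 hit [-]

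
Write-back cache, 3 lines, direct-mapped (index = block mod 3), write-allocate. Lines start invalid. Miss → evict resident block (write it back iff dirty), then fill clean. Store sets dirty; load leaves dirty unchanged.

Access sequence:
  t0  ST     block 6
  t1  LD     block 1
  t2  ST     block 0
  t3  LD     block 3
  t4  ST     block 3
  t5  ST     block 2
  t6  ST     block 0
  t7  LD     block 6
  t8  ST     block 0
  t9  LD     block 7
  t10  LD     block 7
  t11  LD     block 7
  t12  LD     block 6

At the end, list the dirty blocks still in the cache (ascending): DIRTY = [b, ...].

  0 | W B6 → L0 miss [D]
  1 | R B1 → L1 miss [-]
  2 | W B0 → L0 miss wb→B6 [D]
  3 | R B3 → L0 miss wb→B0 [-]
  4 | W B3 → L0 hit [D]
  5 | W B2 → L2 miss [D]
  6 | W B0 → L0 miss wb→B3 [D]
  7 | R B6 → L0 miss wb→B0 [-]
  8 | W B0 → L0 miss [D]
  9 | R B7 → L1 miss [-]
  10 | R B7 → L1 hit [-]
  11 | R B7 → L1 hit [-]
  12 | R B6 → L0 miss wb→B0 [-]

DIRTY = [2]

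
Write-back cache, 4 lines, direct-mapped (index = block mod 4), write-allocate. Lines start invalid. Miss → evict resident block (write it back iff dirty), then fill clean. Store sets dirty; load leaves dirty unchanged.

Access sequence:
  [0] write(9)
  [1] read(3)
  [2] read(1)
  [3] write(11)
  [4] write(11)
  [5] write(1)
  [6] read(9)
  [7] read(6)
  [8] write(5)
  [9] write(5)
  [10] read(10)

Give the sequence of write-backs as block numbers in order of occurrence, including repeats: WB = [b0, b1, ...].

WB = [9, 1]

0: W B9 -> L1 miss  d=D]
1: R B3 -> L3 miss  d=-]
2: R B1 -> L1 miss wb->B9  d=-]
3: W B11 -> L3 miss  d=D]
4: W B11 -> L3 hit  d=D]
5: W B1 -> L1 hit  d=D]
6: R B9 -> L1 miss wb->B1  d=-]
7: R B6 -> L2 miss  d=-]
8: W B5 -> L1 miss  d=D]
9: W B5 -> L1 hit  d=D]
10: R B10 -> L2 miss  d=-]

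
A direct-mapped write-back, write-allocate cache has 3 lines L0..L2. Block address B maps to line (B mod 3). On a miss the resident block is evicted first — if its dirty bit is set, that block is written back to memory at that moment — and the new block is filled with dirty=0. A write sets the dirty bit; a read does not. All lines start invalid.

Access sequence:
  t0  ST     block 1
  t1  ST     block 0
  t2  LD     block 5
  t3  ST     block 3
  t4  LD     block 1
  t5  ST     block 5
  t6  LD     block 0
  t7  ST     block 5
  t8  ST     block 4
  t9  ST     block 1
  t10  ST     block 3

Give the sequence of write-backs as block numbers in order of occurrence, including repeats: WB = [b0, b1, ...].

WB = [0, 3, 1, 4]

  0 | W B1 → L1 miss [D]
  1 | W B0 → L0 miss [D]
  2 | R B5 → L2 miss [-]
  3 | W B3 → L0 miss wb→B0 [D]
  4 | R B1 → L1 hit [D]
  5 | W B5 → L2 hit [D]
  6 | R B0 → L0 miss wb→B3 [-]
  7 | W B5 → L2 hit [D]
  8 | W B4 → L1 miss wb→B1 [D]
  9 | W B1 → L1 miss wb→B4 [D]
  10 | W B3 → L0 miss [D]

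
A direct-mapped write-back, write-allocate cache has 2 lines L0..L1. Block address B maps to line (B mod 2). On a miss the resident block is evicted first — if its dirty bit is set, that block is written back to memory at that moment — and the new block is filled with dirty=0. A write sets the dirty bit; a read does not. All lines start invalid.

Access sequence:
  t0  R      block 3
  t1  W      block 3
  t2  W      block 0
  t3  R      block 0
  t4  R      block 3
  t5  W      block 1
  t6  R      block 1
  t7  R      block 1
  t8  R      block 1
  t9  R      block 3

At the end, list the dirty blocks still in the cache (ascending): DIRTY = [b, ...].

  0 | R B3 → L1 miss [-]
  1 | W B3 → L1 hit [D]
  2 | W B0 → L0 miss [D]
  3 | R B0 → L0 hit [D]
  4 | R B3 → L1 hit [D]
  5 | W B1 → L1 miss wb→B3 [D]
  6 | R B1 → L1 hit [D]
  7 | R B1 → L1 hit [D]
  8 | R B1 → L1 hit [D]
  9 | R B3 → L1 miss wb→B1 [-]

DIRTY = [0]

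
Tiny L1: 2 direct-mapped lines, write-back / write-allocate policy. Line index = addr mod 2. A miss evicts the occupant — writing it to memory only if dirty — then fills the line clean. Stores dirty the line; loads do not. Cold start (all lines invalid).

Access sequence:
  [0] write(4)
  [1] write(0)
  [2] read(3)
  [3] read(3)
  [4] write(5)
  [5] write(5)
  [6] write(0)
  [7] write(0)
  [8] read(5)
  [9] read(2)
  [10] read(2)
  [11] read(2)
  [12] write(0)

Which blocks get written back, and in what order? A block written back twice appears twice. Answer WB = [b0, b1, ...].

  0 | W B4 → L0 miss [D]
  1 | W B0 → L0 miss wb→B4 [D]
  2 | R B3 → L1 miss [-]
  3 | R B3 → L1 hit [-]
  4 | W B5 → L1 miss [D]
  5 | W B5 → L1 hit [D]
  6 | W B0 → L0 hit [D]
  7 | W B0 → L0 hit [D]
  8 | R B5 → L1 hit [D]
  9 | R B2 → L0 miss wb→B0 [-]
  10 | R B2 → L0 hit [-]
  11 | R B2 → L0 hit [-]
  12 | W B0 → L0 miss [D]

WB = [4, 0]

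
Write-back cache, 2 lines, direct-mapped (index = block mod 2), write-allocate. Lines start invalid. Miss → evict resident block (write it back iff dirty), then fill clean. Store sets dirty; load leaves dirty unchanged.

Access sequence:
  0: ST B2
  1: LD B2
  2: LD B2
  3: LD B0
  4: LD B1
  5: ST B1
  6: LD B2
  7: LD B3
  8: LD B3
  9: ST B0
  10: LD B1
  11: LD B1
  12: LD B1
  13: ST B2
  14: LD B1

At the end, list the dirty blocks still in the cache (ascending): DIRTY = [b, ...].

DIRTY = [2]

  0 | W B2 → L0 miss [D]
  1 | R B2 → L0 hit [D]
  2 | R B2 → L0 hit [D]
  3 | R B0 → L0 miss wb→B2 [-]
  4 | R B1 → L1 miss [-]
  5 | W B1 → L1 hit [D]
  6 | R B2 → L0 miss [-]
  7 | R B3 → L1 miss wb→B1 [-]
  8 | R B3 → L1 hit [-]
  9 | W B0 → L0 miss [D]
  10 | R B1 → L1 miss [-]
  11 | R B1 → L1 hit [-]
  12 | R B1 → L1 hit [-]
  13 | W B2 → L0 miss wb→B0 [D]
  14 | R B1 → L1 hit [-]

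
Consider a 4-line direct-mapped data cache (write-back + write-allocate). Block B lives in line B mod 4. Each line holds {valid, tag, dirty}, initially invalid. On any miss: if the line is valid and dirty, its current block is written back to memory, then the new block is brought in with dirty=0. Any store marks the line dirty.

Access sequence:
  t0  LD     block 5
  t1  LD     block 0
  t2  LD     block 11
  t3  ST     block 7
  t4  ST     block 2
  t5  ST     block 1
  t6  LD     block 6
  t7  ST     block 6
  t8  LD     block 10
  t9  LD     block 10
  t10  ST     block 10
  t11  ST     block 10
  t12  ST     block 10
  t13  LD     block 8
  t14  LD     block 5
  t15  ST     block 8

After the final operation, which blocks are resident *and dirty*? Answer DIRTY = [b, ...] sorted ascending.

  0 | R B5 → L1 miss [-]
  1 | R B0 → L0 miss [-]
  2 | R B11 → L3 miss [-]
  3 | W B7 → L3 miss [D]
  4 | W B2 → L2 miss [D]
  5 | W B1 → L1 miss [D]
  6 | R B6 → L2 miss wb→B2 [-]
  7 | W B6 → L2 hit [D]
  8 | R B10 → L2 miss wb→B6 [-]
  9 | R B10 → L2 hit [-]
  10 | W B10 → L2 hit [D]
  11 | W B10 → L2 hit [D]
  12 | W B10 → L2 hit [D]
  13 | R B8 → L0 miss [-]
  14 | R B5 → L1 miss wb→B1 [-]
  15 | W B8 → L0 hit [D]

DIRTY = [7, 8, 10]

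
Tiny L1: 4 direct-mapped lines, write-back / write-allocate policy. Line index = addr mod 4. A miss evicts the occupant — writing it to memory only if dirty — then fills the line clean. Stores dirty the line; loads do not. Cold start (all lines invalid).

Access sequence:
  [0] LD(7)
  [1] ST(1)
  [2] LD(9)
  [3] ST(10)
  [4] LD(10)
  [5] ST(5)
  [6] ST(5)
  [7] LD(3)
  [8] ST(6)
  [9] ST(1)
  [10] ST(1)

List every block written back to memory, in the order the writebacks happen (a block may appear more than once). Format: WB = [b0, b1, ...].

WB = [1, 10, 5]

0: R B7 -> L3 miss  d=-]
1: W B1 -> L1 miss  d=D]
2: R B9 -> L1 miss wb->B1  d=-]
3: W B10 -> L2 miss  d=D]
4: R B10 -> L2 hit  d=D]
5: W B5 -> L1 miss  d=D]
6: W B5 -> L1 hit  d=D]
7: R B3 -> L3 miss  d=-]
8: W B6 -> L2 miss wb->B10  d=D]
9: W B1 -> L1 miss wb->B5  d=D]
10: W B1 -> L1 hit  d=D]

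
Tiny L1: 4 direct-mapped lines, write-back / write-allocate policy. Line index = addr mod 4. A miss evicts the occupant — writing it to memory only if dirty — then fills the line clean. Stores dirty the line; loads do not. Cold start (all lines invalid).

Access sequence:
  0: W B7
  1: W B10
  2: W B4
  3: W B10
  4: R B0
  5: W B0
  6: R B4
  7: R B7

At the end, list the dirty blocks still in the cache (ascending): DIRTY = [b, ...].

0: W B7 → L3 miss [D]
1: W B10 → L2 miss [D]
2: W B4 → L0 miss [D]
3: W B10 → L2 hit [D]
4: R B0 → L0 miss wb→B4 [-]
5: W B0 → L0 hit [D]
6: R B4 → L0 miss wb→B0 [-]
7: R B7 → L3 hit [D]

DIRTY = [7, 10]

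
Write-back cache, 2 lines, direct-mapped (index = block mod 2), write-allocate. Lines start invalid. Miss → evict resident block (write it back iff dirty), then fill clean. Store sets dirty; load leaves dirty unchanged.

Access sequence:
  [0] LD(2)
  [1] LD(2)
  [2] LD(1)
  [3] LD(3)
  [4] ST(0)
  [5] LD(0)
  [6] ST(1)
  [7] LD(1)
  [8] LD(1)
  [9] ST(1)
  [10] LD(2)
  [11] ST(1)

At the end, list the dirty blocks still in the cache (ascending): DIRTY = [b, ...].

DIRTY = [1]

0: R B2 → L0 miss [-]
1: R B2 → L0 hit [-]
2: R B1 → L1 miss [-]
3: R B3 → L1 miss [-]
4: W B0 → L0 miss [D]
5: R B0 → L0 hit [D]
6: W B1 → L1 miss [D]
7: R B1 → L1 hit [D]
8: R B1 → L1 hit [D]
9: W B1 → L1 hit [D]
10: R B2 → L0 miss wb→B0 [-]
11: W B1 → L1 hit [D]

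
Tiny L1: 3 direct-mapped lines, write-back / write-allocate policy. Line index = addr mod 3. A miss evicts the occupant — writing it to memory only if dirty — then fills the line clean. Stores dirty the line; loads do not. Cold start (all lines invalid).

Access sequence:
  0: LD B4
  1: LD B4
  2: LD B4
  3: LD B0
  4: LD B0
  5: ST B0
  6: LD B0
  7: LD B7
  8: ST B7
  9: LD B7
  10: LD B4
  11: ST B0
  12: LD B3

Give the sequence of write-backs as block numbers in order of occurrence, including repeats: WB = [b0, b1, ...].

WB = [7, 0]

0: R B4 -> L1 miss  d=-]
1: R B4 -> L1 hit  d=-]
2: R B4 -> L1 hit  d=-]
3: R B0 -> L0 miss  d=-]
4: R B0 -> L0 hit  d=-]
5: W B0 -> L0 hit  d=D]
6: R B0 -> L0 hit  d=D]
7: R B7 -> L1 miss  d=-]
8: W B7 -> L1 hit  d=D]
9: R B7 -> L1 hit  d=D]
10: R B4 -> L1 miss wb->B7  d=-]
11: W B0 -> L0 hit  d=D]
12: R B3 -> L0 miss wb->B0  d=-]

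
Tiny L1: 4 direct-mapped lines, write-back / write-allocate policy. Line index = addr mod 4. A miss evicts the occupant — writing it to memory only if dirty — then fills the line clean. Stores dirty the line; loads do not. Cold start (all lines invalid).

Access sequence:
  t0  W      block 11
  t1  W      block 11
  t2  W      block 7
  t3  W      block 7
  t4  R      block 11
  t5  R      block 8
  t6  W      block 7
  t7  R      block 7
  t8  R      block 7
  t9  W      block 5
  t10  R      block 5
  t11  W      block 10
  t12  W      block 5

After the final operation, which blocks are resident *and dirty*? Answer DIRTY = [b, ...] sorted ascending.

  0 | W B11 → L3 miss [D]
  1 | W B11 → L3 hit [D]
  2 | W B7 → L3 miss wb→B11 [D]
  3 | W B7 → L3 hit [D]
  4 | R B11 → L3 miss wb→B7 [-]
  5 | R B8 → L0 miss [-]
  6 | W B7 → L3 miss [D]
  7 | R B7 → L3 hit [D]
  8 | R B7 → L3 hit [D]
  9 | W B5 → L1 miss [D]
  10 | R B5 → L1 hit [D]
  11 | W B10 → L2 miss [D]
  12 | W B5 → L1 hit [D]

DIRTY = [5, 7, 10]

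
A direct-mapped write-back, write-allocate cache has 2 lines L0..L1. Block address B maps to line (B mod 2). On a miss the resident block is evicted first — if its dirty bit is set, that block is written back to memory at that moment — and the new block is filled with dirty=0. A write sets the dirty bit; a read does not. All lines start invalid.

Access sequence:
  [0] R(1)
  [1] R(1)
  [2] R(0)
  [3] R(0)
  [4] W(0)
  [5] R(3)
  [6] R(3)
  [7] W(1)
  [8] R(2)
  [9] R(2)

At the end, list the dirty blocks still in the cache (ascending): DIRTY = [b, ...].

  0 | R B1 → L1 miss [-]
  1 | R B1 → L1 hit [-]
  2 | R B0 → L0 miss [-]
  3 | R B0 → L0 hit [-]
  4 | W B0 → L0 hit [D]
  5 | R B3 → L1 miss [-]
  6 | R B3 → L1 hit [-]
  7 | W B1 → L1 miss [D]
  8 | R B2 → L0 miss wb→B0 [-]
  9 | R B2 → L0 hit [-]

DIRTY = [1]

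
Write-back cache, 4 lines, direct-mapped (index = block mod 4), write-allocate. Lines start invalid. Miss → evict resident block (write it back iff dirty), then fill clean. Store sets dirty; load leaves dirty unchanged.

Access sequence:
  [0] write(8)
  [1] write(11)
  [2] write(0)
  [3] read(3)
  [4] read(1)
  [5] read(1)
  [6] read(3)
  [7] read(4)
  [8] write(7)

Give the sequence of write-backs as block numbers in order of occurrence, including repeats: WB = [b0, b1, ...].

  0 | W B8 → L0 miss [D]
  1 | W B11 → L3 miss [D]
  2 | W B0 → L0 miss wb→B8 [D]
  3 | R B3 → L3 miss wb→B11 [-]
  4 | R B1 → L1 miss [-]
  5 | R B1 → L1 hit [-]
  6 | R B3 → L3 hit [-]
  7 | R B4 → L0 miss wb→B0 [-]
  8 | W B7 → L3 miss [D]

WB = [8, 11, 0]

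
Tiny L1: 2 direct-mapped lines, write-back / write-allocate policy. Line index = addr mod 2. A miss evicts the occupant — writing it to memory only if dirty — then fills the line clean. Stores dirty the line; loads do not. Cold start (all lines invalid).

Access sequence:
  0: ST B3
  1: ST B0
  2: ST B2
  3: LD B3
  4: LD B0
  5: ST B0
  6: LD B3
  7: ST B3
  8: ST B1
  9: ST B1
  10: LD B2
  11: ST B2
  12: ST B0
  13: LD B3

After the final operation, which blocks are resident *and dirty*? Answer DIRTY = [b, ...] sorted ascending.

DIRTY = [0]

0: W B3 → L1 miss [D]
1: W B0 → L0 miss [D]
2: W B2 → L0 miss wb→B0 [D]
3: R B3 → L1 hit [D]
4: R B0 → L0 miss wb→B2 [-]
5: W B0 → L0 hit [D]
6: R B3 → L1 hit [D]
7: W B3 → L1 hit [D]
8: W B1 → L1 miss wb→B3 [D]
9: W B1 → L1 hit [D]
10: R B2 → L0 miss wb→B0 [-]
11: W B2 → L0 hit [D]
12: W B0 → L0 miss wb→B2 [D]
13: R B3 → L1 miss wb→B1 [-]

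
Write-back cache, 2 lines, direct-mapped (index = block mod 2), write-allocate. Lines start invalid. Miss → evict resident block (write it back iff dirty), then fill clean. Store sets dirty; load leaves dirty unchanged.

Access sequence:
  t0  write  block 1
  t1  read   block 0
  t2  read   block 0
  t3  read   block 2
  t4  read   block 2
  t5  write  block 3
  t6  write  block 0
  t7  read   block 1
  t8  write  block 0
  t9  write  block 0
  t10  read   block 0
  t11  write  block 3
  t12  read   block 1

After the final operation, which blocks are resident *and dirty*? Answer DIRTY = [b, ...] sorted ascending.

DIRTY = [0]

0: W B1 -> L1 miss  d=D]
1: R B0 -> L0 miss  d=-]
2: R B0 -> L0 hit  d=-]
3: R B2 -> L0 miss  d=-]
4: R B2 -> L0 hit  d=-]
5: W B3 -> L1 miss wb->B1  d=D]
6: W B0 -> L0 miss  d=D]
7: R B1 -> L1 miss wb->B3  d=-]
8: W B0 -> L0 hit  d=D]
9: W B0 -> L0 hit  d=D]
10: R B0 -> L0 hit  d=D]
11: W B3 -> L1 miss  d=D]
12: R B1 -> L1 miss wb->B3  d=-]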